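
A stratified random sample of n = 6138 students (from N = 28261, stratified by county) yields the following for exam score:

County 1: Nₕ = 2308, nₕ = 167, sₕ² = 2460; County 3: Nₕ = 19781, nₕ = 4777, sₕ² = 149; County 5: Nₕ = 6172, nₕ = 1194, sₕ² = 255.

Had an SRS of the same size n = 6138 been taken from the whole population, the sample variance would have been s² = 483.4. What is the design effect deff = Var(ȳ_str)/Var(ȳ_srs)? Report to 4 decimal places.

1.7996

Var(ȳ_str) = Σ Wₕ²(1−fₕ)sₕ²/nₕ with Wₕ = Nₕ/28261:
  County 1: (2308/28261)²·(1−167/2308)·2460/167 = 0.091137279
  County 3: (19781/28261)²·(1−4777/19781)·149/4777 = 0.011590743
  County 5: (6172/28261)²·(1−1194/6172)·255/1194 = 0.008215644
  → Var(ȳ_str) = 0.11094367.
Var(ȳ_srs) = (1 − 6138/28261)·483.4/6138 = 0.061650451.
deff = 0.11094367 / 0.061650451 = 1.7996.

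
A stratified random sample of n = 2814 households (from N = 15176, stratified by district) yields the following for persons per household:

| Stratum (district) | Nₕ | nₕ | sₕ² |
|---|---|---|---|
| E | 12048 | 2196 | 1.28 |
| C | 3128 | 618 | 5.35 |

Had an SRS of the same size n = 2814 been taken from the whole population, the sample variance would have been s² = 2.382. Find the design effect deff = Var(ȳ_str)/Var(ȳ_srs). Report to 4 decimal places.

Var(ȳ_str) = Σ Wₕ²(1−fₕ)sₕ²/nₕ with Wₕ = Nₕ/15176:
  E: (12048/15176)²·(1−2196/12048)·1.28/2196 = 3.0040168 × 10^-4
  C: (3128/15176)²·(1−618/3128)·5.35/618 = 2.951149 × 10^-4
  → Var(ȳ_str) = 5.9551658 × 10^-4.
Var(ȳ_srs) = (1 − 2814/15176)·2.382/2814 = 6.8952352 × 10^-4.
deff = (5.9551658 × 10^-4) / (6.8952352 × 10^-4) = 0.8637.

0.8637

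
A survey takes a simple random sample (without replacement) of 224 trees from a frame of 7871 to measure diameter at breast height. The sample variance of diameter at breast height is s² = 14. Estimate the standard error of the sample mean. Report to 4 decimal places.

0.2464

Under SRS without replacement, Var(ȳ) = (1 − f)·s²/n with f = n/N = 224/7871 = 0.02845890.
Var(ȳ) = (1 − 0.02845890)·14/224 = 0.97154110·0.0625 = 0.060721319.
SE(ȳ) = √(0.060721319) = 0.2464.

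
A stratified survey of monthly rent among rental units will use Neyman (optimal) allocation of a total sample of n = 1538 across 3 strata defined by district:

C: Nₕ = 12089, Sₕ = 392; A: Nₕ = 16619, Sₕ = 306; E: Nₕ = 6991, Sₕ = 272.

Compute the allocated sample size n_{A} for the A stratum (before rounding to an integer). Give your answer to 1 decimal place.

667.0

Neyman allocation: nₕ = n·NₕSₕ / Σⱼ NⱼSⱼ.
Σ NⱼSⱼ = 12089·392 + 16619·306 + 6991·272 = 1.1725854 × 10^7.
n_{A} = 1538·16619·306 / (1.1725854 × 10^7) = 667.0.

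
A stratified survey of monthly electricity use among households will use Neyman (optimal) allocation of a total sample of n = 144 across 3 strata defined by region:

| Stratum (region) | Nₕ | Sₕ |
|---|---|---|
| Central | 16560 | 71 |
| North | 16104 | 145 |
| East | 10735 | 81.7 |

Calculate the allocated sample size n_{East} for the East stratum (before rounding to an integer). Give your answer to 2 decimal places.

Neyman allocation: nₕ = n·NₕSₕ / Σⱼ NⱼSⱼ.
Σ NⱼSⱼ = 16560·71 + 16104·145 + 10735·81.7 = 4.3878895 × 10^6.
n_{East} = 144·10735·81.7 / (4.3878895 × 10^6) = 28.78.

28.78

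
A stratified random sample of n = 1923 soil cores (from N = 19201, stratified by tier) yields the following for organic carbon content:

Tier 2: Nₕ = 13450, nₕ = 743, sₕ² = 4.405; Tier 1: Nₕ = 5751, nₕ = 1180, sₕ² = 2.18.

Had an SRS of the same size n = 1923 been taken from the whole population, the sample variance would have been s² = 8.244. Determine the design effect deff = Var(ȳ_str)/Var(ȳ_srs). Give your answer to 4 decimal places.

0.7466

Var(ȳ_str) = Σ Wₕ²(1−fₕ)sₕ²/nₕ with Wₕ = Nₕ/19201:
  Tier 2: (13450/19201)²·(1−743/13450)·4.405/743 = 0.002748367
  Tier 1: (5751/19201)²·(1−1180/5751)·2.18/1180 = 1.31729 × 10^-4
  → Var(ȳ_str) = 0.002880096.
Var(ȳ_srs) = (1 − 1923/19201)·8.244/1923 = 0.0038576988.
deff = 0.002880096 / 0.0038576988 = 0.7466.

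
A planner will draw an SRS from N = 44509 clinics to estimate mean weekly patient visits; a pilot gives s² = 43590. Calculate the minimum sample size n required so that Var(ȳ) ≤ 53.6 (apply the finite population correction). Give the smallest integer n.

799

Without fpc, n₀ = s²/D = 43590/53.6 = 813.2463.
With fpc, (1 − n/N)·s²/n ≤ D requires n ≥ n₀/(1 + n₀/N) = 813.2463/(1 + 813.2463/44509) = 798.6537.
Rounding up, n = 799.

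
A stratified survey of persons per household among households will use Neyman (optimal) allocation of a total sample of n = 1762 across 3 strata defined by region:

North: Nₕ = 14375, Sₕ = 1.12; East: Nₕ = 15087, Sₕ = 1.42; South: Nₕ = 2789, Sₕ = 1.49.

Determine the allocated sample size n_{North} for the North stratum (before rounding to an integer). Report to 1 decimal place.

Neyman allocation: nₕ = n·NₕSₕ / Σⱼ NⱼSⱼ.
Σ NⱼSⱼ = 14375·1.12 + 15087·1.42 + 2789·1.49 = 41679.15.
n_{North} = 1762·14375·1.12 / 41679.15 = 680.6.

680.6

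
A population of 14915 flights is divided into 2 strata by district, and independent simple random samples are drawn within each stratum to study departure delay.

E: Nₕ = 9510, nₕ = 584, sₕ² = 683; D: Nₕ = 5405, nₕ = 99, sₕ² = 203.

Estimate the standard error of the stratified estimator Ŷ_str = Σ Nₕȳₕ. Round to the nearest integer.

Var(Ŷ_str) = Σₕ Nₕ²(1 − fₕ)sₕ²/nₕ.
E: 9510²·(1 − 584/9510)·683/584 = 9.9276225 × 10^7.
D: 5405²·(1 − 99/5405)·203/99 = 5.8806291 × 10^7.
Sum = 1.5808252 × 10^8.
SE = √(1.5808252 × 10^8) = 12573.

12573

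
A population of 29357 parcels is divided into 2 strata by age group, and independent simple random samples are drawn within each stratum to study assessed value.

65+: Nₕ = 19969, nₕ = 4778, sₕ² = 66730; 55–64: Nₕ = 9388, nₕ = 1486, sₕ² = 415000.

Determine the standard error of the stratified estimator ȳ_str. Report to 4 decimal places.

5.3810

Var(ȳ_str) = Σₕ Wₕ²(1 − fₕ)sₕ²/nₕ with Wₕ = Nₕ/N, N = 29357.
65+: Wₕ = 0.68021256; term = 0.68021256²·(1 − 0.23927087)·66730/4778 = 4.9158012.
55–64: Wₕ = 0.31978744; term = 0.31978744²·(1 − 0.15828718)·415000/1486 = 24.038981.
Sum = 28.954782.
SE = √(28.954782) = 5.3810.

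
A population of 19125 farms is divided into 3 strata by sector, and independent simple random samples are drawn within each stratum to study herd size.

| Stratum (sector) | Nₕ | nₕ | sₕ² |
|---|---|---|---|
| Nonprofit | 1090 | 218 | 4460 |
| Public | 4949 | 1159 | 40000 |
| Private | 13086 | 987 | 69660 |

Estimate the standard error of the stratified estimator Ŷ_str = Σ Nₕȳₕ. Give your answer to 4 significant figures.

108800

Var(Ŷ_str) = Σₕ Nₕ²(1 − fₕ)sₕ²/nₕ.
Nonprofit: 1090²·(1 − 218/1090)·4460/218 = 1.94456 × 10^7.
Public: 4949²·(1 − 1159/4949)·40000/1159 = 6.4734116 × 10^8.
Private: 13086²·(1 − 987/13086)·69660/987 = 1.1174361 × 10^10.
Sum = 1.1841148 × 10^10.
SE = √(1.1841148 × 10^10) = 108800.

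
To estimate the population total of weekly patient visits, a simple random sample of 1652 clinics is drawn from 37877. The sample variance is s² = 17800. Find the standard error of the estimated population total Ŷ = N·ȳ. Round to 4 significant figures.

121600

Var(Ŷ) = N²·Var(ȳ) = N²·(1 − n/N)·s²/n.
f = 1652/37877 = 0.04361486; Var(ȳ) = 0.95638514·17800/1652 = 10.304876.
Var(Ŷ) = 37877² · 10.304876 = 1.4784067 × 10^10.
SE(Ŷ) = √(1.4784067 × 10^10) = 121600.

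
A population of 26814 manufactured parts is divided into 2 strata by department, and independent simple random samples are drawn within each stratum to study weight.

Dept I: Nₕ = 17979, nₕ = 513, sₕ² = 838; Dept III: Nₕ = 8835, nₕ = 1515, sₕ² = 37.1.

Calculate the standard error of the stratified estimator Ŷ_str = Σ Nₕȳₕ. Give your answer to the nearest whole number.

Var(Ŷ_str) = Σₕ Nₕ²(1 − fₕ)sₕ²/nₕ.
Dept I: 17979²·(1 − 513/17979)·838/513 = 5.1296253 × 10^8.
Dept III: 8835²·(1 − 1515/8835)·37.1/1515 = 1.5837219 × 10^6.
Sum = 5.1454625 × 10^8.
SE = √(5.1454625 × 10^8) = 22684.

22684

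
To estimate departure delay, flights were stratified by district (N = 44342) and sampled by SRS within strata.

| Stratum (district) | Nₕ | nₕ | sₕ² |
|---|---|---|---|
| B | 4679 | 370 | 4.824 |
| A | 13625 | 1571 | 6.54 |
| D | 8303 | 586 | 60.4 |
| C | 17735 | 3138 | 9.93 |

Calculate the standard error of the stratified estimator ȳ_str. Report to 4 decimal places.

Var(ȳ_str) = Σₕ Wₕ²(1 − fₕ)sₕ²/nₕ with Wₕ = Nₕ/N, N = 44342.
B: Wₕ = 0.10552073; term = 0.10552073²·(1 − 0.07907673)·4.824/370 = 1.3369173 × 10^-4.
A: Wₕ = 0.30727076; term = 0.30727076²·(1 − 0.11530275)·6.54/1571 = 3.4772723 × 10^-4.
D: Wₕ = 0.18724911; term = 0.18724911²·(1 − 0.07057690)·60.4/586 = 0.0033588631.
C: Wₕ = 0.39995941; term = 0.39995941²·(1 − 0.17693826)·9.93/3138 = 4.1663961 × 10^-4.
Sum = 0.0042569217.
SE = √(0.0042569217) = 0.0652.

0.0652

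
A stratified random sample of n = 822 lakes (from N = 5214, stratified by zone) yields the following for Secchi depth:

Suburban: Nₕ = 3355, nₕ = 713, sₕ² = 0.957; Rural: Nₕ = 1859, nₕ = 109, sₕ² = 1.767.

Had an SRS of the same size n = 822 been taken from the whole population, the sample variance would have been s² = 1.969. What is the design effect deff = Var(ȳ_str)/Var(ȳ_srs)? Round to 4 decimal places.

Var(ȳ_str) = Σ Wₕ²(1−fₕ)sₕ²/nₕ with Wₕ = Nₕ/5214:
  Suburban: (3355/5214)²·(1−713/3355)·0.957/713 = 4.376286 × 10^-4
  Rural: (1859/5214)²·(1−109/1859)·1.767/109 = 0.0019399272
  → Var(ȳ_str) = 0.0023775558.
Var(ȳ_srs) = (1 − 822/5214)·1.969/822 = 0.00201774.
deff = 0.0023775558 / 0.00201774 = 1.1783.

1.1783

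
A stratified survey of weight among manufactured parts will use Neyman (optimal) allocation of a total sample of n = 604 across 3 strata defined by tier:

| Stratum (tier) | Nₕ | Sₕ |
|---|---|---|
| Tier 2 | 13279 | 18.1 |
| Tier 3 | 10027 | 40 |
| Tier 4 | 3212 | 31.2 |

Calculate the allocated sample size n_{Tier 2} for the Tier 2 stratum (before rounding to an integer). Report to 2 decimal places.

Neyman allocation: nₕ = n·NₕSₕ / Σⱼ NⱼSⱼ.
Σ NⱼSⱼ = 13279·18.1 + 10027·40 + 3212·31.2 = 741644.3.
n_{Tier 2} = 604·13279·18.1 / 741644.3 = 195.74.

195.74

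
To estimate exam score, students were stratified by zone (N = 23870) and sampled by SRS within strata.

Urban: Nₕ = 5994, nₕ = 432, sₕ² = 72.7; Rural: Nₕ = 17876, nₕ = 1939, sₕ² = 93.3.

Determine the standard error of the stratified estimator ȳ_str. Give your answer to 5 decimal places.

0.18413

Var(ȳ_str) = Σₕ Wₕ²(1 − fₕ)sₕ²/nₕ with Wₕ = Nₕ/N, N = 23870.
Urban: Wₕ = 0.25111018; term = 0.25111018²·(1 − 0.07207207)·72.7/432 = 0.0098467645.
Rural: Wₕ = 0.74888982; term = 0.74888982²·(1 − 0.10846946)·93.3/1939 = 0.024058908.
Sum = 0.033905673.
SE = √(0.033905673) = 0.18413.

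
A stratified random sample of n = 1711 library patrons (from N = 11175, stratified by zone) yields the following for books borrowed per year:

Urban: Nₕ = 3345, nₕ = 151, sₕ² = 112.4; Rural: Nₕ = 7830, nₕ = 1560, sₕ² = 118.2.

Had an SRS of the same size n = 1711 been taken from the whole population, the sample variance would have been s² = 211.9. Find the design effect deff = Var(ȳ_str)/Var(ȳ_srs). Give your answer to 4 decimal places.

Var(ȳ_str) = Σ Wₕ²(1−fₕ)sₕ²/nₕ with Wₕ = Nₕ/11175:
  Urban: (3345/11175)²·(1−151/3345)·112.4/151 = 0.063683267
  Rural: (7830/11175)²·(1−1560/7830)·118.2/1560 = 0.029787024
  → Var(ȳ_str) = 0.093470291.
Var(ȳ_srs) = (1 − 1711/11175)·211.9/1711 = 0.10488374.
deff = 0.093470291 / 0.10488374 = 0.8912.

0.8912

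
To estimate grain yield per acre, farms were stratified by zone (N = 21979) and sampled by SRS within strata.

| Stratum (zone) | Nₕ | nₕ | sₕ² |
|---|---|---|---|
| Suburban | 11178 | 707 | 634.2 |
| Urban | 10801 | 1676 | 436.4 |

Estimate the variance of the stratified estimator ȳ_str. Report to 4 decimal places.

Var(ȳ_str) = Σₕ Wₕ²(1 − fₕ)sₕ²/nₕ with Wₕ = Nₕ/N, N = 21979.
Suburban: Wₕ = 0.50857637; term = 0.50857637²·(1 − 0.06324924)·634.2/707 = 0.21734179.
Urban: Wₕ = 0.49142363; term = 0.49142363²·(1 − 0.15517082)·436.4/1676 = 0.053124115.
Sum = 0.27046591.

0.2705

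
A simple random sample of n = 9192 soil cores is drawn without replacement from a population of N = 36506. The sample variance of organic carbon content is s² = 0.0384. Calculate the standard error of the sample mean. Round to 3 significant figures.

0.00177

Under SRS without replacement, Var(ȳ) = (1 − f)·s²/n with f = n/N = 9192/36506 = 0.25179423.
Var(ȳ) = (1 − 0.25179423)·0.0384/9192 = 0.74820577·4.1775457 × 10^-6 = 3.1256638 × 10^-6.
SE(ȳ) = √(3.1256638 × 10^-6) = 0.00177.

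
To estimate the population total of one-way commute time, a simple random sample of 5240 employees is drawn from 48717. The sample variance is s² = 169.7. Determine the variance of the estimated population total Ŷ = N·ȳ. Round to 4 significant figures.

6.859 × 10^7

Var(Ŷ) = N²·Var(ȳ) = N²·(1 − n/N)·s²/n.
f = 5240/48717 = 0.10755999; Var(ȳ) = 0.89244001·169.7/5240 = 0.028902113.
Var(Ŷ) = 48717² · 0.028902113 = 6.8594717 × 10^7.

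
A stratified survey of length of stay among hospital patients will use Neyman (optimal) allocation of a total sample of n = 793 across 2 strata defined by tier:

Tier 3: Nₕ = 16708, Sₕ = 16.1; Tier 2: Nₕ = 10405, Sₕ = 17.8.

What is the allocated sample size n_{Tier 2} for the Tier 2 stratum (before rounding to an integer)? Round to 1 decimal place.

323.4

Neyman allocation: nₕ = n·NₕSₕ / Σⱼ NⱼSⱼ.
Σ NⱼSⱼ = 16708·16.1 + 10405·17.8 = 454207.8.
n_{Tier 2} = 793·10405·17.8 / 454207.8 = 323.4.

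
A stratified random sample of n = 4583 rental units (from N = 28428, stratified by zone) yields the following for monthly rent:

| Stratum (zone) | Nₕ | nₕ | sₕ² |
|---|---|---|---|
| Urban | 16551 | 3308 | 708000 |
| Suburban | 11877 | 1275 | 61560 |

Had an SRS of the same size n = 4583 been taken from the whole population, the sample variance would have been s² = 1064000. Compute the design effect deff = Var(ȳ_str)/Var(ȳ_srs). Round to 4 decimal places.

0.3367

Var(ȳ_str) = Σ Wₕ²(1−fₕ)sₕ²/nₕ with Wₕ = Nₕ/28428:
  Urban: (16551/28428)²·(1−3308/16551)·708000/3308 = 58.0478
  Suburban: (11877/28428)²·(1−1275/11877)·61560/1275 = 7.522988
  → Var(ȳ_str) = 65.570788.
Var(ȳ_srs) = (1 − 4583/28428)·1064000/4583 = 194.73445.
deff = 65.570788 / 194.73445 = 0.3367.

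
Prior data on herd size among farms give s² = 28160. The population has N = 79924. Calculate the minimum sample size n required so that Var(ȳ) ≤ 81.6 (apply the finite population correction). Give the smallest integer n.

344

Without fpc, n₀ = s²/D = 28160/81.6 = 345.0980.
With fpc, (1 − n/N)·s²/n ≤ D requires n ≥ n₀/(1 + n₀/N) = 345.0980/(1 + 345.0980/79924) = 343.6143.
Rounding up, n = 344.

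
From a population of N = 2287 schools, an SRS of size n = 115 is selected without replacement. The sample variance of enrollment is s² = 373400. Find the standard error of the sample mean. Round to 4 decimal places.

55.5309

Under SRS without replacement, Var(ȳ) = (1 − f)·s²/n with f = n/N = 115/2287 = 0.05028422.
Var(ȳ) = (1 − 0.05028422)·373400/115 = 0.94971578·3246.9565 = 3083.6859.
SE(ȳ) = √(3083.6859) = 55.5309.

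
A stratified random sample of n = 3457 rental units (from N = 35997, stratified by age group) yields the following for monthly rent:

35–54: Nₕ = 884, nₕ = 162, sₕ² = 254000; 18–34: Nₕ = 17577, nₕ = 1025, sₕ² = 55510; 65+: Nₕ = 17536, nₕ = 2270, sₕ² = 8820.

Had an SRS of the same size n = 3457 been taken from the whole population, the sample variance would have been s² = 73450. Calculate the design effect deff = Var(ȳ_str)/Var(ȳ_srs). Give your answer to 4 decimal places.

Var(ȳ_str) = Σ Wₕ²(1−fₕ)sₕ²/nₕ with Wₕ = Nₕ/35997:
  35–54: (884/35997)²·(1−162/884)·254000/162 = 0.77228135
  18–34: (17577/35997)²·(1−1025/17577)·55510/1025 = 12.159339
  65+: (17536/35997)²·(1−2270/17536)·8820/2270 = 0.80272337
  → Var(ȳ_str) = 13.734344.
Var(ȳ_srs) = (1 − 3457/35997)·73450/3457 = 19.206298.
deff = 13.734344 / 19.206298 = 0.7151.

0.7151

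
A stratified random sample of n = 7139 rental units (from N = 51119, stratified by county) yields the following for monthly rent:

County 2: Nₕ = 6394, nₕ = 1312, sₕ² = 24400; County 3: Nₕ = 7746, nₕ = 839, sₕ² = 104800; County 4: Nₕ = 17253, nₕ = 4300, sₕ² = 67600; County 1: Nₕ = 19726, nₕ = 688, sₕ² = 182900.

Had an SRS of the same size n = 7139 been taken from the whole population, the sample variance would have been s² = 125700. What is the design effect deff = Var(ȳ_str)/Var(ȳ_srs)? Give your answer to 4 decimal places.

Var(ȳ_str) = Σ Wₕ²(1−fₕ)sₕ²/nₕ with Wₕ = Nₕ/51119:
  County 2: (6394/51119)²·(1−1312/6394)·24400/1312 = 0.23125897
  County 3: (7746/51119)²·(1−839/7746)·104800/839 = 2.5574171
  County 4: (17253/51119)²·(1−4300/17253)·67600/4300 = 1.344462
  County 1: (19726/51119)²·(1−688/19726)·182900/688 = 38.205063
  → Var(ȳ_str) = 42.338201.
Var(ȳ_srs) = (1 − 7139/51119)·125700/7139 = 15.14854.
deff = 42.338201 / 15.14854 = 2.7949.

2.7949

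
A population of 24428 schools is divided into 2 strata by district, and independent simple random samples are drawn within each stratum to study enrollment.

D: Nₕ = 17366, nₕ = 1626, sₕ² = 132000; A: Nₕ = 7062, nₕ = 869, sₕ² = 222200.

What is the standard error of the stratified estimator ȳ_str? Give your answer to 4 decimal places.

7.4784

Var(ȳ_str) = Σₕ Wₕ²(1 − fₕ)sₕ²/nₕ with Wₕ = Nₕ/N, N = 24428.
D: Wₕ = 0.71090552; term = 0.71090552²·(1 − 0.09363123)·132000/1626 = 37.186225.
A: Wₕ = 0.28909448; term = 0.28909448²·(1 − 0.12305296)·222200/869 = 18.740331.
Sum = 55.926556.
SE = √(55.926556) = 7.4784.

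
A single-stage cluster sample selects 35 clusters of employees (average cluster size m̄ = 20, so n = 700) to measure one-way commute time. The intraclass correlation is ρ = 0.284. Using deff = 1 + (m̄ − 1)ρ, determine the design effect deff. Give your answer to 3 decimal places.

deff = 1 + (20 − 1)·0.284 = 1 + 5.396 = 6.396.

6.396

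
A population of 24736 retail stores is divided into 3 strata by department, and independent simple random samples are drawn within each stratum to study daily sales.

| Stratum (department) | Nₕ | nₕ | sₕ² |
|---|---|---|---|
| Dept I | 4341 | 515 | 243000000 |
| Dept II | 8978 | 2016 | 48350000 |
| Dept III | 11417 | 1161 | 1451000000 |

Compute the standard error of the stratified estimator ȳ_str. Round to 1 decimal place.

504.4

Var(ȳ_str) = Σₕ Wₕ²(1 − fₕ)sₕ²/nₕ with Wₕ = Nₕ/N, N = 24736.
Dept I: Wₕ = 0.17549321; term = 0.17549321²·(1 − 0.11863626)·243000000/515 = 12807.809.
Dept II: Wₕ = 0.36295278; term = 0.36295278²·(1 − 0.22454890)·48350000/2016 = 2449.9692.
Dept III: Wₕ = 0.46155401; term = 0.46155401²·(1 − 0.10169046)·1451000000/1161 = 239169.76.
Sum = 254427.54.
SE = √(254427.54) = 504.4.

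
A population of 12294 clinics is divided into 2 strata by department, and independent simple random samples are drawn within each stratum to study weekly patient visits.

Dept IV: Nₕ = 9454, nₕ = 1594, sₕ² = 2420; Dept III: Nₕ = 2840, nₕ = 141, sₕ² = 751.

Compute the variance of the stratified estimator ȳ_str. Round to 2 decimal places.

1.02

Var(ȳ_str) = Σₕ Wₕ²(1 − fₕ)sₕ²/nₕ with Wₕ = Nₕ/N, N = 12294.
Dept IV: Wₕ = 0.76899300; term = 0.76899300²·(1 − 0.16860588)·2420/1594 = 0.74641228.
Dept III: Wₕ = 0.23100700; term = 0.23100700²·(1 − 0.04964789)·751/141 = 0.27011931.
Sum = 1.0165316.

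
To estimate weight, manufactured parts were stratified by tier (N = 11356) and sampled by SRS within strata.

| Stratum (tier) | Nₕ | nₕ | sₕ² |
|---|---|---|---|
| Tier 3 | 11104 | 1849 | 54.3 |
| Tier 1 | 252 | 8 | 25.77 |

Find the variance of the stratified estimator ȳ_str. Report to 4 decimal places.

0.0249

Var(ȳ_str) = Σₕ Wₕ²(1 − fₕ)sₕ²/nₕ with Wₕ = Nₕ/N, N = 11356.
Tier 3: Wₕ = 0.97780909; term = 0.97780909²·(1 − 0.16651657)·54.3/1849 = 0.023402811.
Tier 1: Wₕ = 0.02219091; term = 0.02219091²·(1 − 0.03174603)·25.77/8 = 0.0015359039.
Sum = 0.024938715.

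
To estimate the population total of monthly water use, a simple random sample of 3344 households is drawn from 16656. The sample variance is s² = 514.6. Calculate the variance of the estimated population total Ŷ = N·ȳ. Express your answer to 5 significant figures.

3.4121 × 10^7

Var(Ŷ) = N²·Var(ȳ) = N²·(1 − n/N)·s²/n.
f = 3344/16656 = 0.20076849; Var(ȳ) = 0.79923151·514.6/3344 = 0.12299179.
Var(Ŷ) = 16656² · 0.12299179 = 3.412067 × 10^7.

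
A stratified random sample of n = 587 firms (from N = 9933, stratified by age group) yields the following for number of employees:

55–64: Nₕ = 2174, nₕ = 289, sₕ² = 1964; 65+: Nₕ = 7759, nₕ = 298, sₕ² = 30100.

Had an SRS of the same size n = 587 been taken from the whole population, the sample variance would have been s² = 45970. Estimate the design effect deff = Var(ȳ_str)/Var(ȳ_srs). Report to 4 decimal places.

0.8081

Var(ȳ_str) = Σ Wₕ²(1−fₕ)sₕ²/nₕ with Wₕ = Nₕ/9933:
  55–64: (2174/9933)²·(1−289/2174)·1964/289 = 0.28226281
  65+: (7759/9933)²·(1−298/7759)·30100/298 = 59.264163
  → Var(ȳ_str) = 59.546426.
Var(ȳ_srs) = (1 − 587/9933)·45970/587 = 73.685451.
deff = 59.546426 / 73.685451 = 0.8081.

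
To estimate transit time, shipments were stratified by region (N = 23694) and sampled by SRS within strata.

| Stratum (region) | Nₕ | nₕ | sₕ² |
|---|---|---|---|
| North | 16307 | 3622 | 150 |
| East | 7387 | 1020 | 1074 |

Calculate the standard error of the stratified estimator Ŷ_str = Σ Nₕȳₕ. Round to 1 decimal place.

7621.7

Var(Ŷ_str) = Σₕ Nₕ²(1 − fₕ)sₕ²/nₕ.
North: 16307²·(1 − 3622/16307)·150/3622 = 8.5665777 × 10^6.
East: 7387²·(1 − 1020/7387)·1074/1020 = 4.9523013 × 10^7.
Sum = 5.8089591 × 10^7.
SE = √(5.8089591 × 10^7) = 7621.7.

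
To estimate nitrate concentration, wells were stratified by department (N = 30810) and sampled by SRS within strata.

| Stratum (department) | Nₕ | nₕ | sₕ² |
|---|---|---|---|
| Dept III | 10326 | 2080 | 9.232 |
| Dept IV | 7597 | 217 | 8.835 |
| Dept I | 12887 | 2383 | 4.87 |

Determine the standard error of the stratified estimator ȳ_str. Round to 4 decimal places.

Var(ȳ_str) = Σₕ Wₕ²(1 − fₕ)sₕ²/nₕ with Wₕ = Nₕ/N, N = 30810.
Dept III: Wₕ = 0.33515093; term = 0.33515093²·(1 − 0.20143328)·9.232/2080 = 3.9812964 × 10^-4.
Dept IV: Wₕ = 0.24657579; term = 0.24657579²·(1 − 0.02856391)·8.835/217 = 0.0024047056.
Dept I: Wₕ = 0.41827329; term = 0.41827329²·(1 − 0.18491503)·4.87/2383 = 2.9142584 × 10^-4.
Sum = 0.0030942611.
SE = √(0.0030942611) = 0.0556.

0.0556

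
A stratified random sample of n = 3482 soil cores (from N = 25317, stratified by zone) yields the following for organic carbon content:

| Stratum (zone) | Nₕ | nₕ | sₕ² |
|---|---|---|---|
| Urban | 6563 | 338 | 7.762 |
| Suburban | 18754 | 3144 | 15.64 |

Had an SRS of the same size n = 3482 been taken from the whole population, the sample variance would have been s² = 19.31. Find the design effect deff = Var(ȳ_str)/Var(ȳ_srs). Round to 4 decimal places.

Var(ȳ_str) = Σ Wₕ²(1−fₕ)sₕ²/nₕ with Wₕ = Nₕ/25317:
  Urban: (6563/25317)²·(1−338/6563)·7.762/338 = 0.0014637746
  Suburban: (18754/25317)²·(1−3144/18754)·15.64/3144 = 0.0022720953
  → Var(ȳ_str) = 0.0037358699.
Var(ȳ_srs) = (1 − 3482/25317)·19.31/3482 = 0.0047829348.
deff = 0.0037358699 / 0.0047829348 = 0.7811.

0.7811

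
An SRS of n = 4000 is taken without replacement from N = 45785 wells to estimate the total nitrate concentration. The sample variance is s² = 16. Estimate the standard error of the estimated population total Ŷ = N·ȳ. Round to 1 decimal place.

Var(Ŷ) = N²·Var(ȳ) = N²·(1 − n/N)·s²/n.
f = 4000/45785 = 0.08736486; Var(ȳ) = 0.91263514·16/4000 = 0.0036505406.
Var(Ŷ) = 45785² · 0.0036505406 = 7.652505 × 10^6.
SE(Ŷ) = √(7.652505 × 10^6) = 2766.3.

2766.3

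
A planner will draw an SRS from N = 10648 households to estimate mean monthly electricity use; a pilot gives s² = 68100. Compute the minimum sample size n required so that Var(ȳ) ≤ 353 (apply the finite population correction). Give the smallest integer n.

Without fpc, n₀ = s²/D = 68100/353 = 192.9178.
With fpc, (1 − n/N)·s²/n ≤ D requires n ≥ n₀/(1 + n₀/N) = 192.9178/(1 + 192.9178/10648) = 189.4848.
Rounding up, n = 190.

190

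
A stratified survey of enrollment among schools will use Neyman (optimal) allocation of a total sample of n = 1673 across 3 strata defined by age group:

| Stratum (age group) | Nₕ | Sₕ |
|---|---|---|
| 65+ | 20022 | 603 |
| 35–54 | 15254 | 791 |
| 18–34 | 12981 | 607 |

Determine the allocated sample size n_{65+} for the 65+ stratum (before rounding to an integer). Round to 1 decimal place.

Neyman allocation: nₕ = n·NₕSₕ / Σⱼ NⱼSⱼ.
Σ NⱼSⱼ = 20022·603 + 15254·791 + 12981·607 = 3.2018647 × 10^7.
n_{65+} = 1673·20022·603 / (3.2018647 × 10^7) = 630.8.

630.8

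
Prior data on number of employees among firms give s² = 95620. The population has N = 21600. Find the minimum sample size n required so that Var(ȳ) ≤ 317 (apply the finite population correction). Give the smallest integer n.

Without fpc, n₀ = s²/D = 95620/317 = 301.6404.
With fpc, (1 − n/N)·s²/n ≤ D requires n ≥ n₀/(1 + n₀/N) = 301.6404/(1 + 301.6404/21600) = 297.4861.
Rounding up, n = 298.

298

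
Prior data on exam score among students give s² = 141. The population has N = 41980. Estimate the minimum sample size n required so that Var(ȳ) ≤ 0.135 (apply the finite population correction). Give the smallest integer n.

Without fpc, n₀ = s²/D = 141/0.135 = 1044.4444.
With fpc, (1 − n/N)·s²/n ≤ D requires n ≥ n₀/(1 + n₀/N) = 1044.4444/(1 + 1044.4444/41980) = 1019.0899.
Rounding up, n = 1020.

1020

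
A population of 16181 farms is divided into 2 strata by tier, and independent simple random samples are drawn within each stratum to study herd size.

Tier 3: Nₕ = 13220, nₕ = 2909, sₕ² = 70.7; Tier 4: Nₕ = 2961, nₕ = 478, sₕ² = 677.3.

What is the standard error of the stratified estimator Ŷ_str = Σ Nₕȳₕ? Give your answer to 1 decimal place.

3705.5

Var(Ŷ_str) = Σₕ Nₕ²(1 − fₕ)sₕ²/nₕ.
Tier 3: 13220²·(1 − 2909/13220)·70.7/2909 = 3.312897 × 10^6.
Tier 4: 2961²·(1 − 478/2961)·677.3/478 = 1.0417615 × 10^7.
Sum = 1.3730512 × 10^7.
SE = √(1.3730512 × 10^7) = 3705.5.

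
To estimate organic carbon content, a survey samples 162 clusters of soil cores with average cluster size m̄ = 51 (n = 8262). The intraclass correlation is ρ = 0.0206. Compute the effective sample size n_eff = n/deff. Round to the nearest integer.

deff = 1 + (51 − 1)·0.0206 = 1 + 1.03 = 2.03.
n_eff = 8262 / 2.03 = 4070.

4070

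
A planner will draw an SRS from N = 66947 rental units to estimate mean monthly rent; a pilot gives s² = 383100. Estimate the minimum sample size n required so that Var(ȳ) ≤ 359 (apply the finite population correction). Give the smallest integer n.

Without fpc, n₀ = s²/D = 383100/359 = 1067.1309.
With fpc, (1 − n/N)·s²/n ≤ D requires n ≥ n₀/(1 + n₀/N) = 1067.1309/(1 + 1067.1309/66947) = 1050.3878.
Rounding up, n = 1051.

1051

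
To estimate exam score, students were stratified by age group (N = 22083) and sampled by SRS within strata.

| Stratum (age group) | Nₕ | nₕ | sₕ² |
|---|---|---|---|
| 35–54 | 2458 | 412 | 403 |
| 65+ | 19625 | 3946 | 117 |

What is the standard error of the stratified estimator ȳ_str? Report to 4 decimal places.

Var(ȳ_str) = Σₕ Wₕ²(1 − fₕ)sₕ²/nₕ with Wₕ = Nₕ/N, N = 22083.
35–54: Wₕ = 0.11130734; term = 0.11130734²·(1 − 0.16761595)·403/412 = 0.010087399.
65+: Wₕ = 0.88869266; term = 0.88869266²·(1 − 0.20107006)·117/3946 = 0.018708573.
Sum = 0.028795972.
SE = √(0.028795972) = 0.1697.

0.1697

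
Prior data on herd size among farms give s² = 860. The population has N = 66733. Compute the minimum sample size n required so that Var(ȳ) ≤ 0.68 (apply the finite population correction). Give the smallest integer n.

Without fpc, n₀ = s²/D = 860/0.68 = 1264.7059.
With fpc, (1 − n/N)·s²/n ≤ D requires n ≥ n₀/(1 + n₀/N) = 1264.7059/(1 + 1264.7059/66733) = 1241.1833.
Rounding up, n = 1242.

1242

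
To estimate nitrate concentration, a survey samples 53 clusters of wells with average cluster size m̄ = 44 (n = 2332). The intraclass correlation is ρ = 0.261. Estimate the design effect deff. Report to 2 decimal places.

12.22

deff = 1 + (44 − 1)·0.261 = 1 + 11.223 = 12.223.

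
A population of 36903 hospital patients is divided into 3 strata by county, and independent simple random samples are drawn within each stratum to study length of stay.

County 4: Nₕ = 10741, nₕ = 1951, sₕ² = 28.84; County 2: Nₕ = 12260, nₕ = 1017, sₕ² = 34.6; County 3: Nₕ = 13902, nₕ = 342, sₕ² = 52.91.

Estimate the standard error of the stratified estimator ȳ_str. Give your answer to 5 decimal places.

0.16088

Var(ȳ_str) = Σₕ Wₕ²(1 − fₕ)sₕ²/nₕ with Wₕ = Nₕ/N, N = 36903.
County 4: Wₕ = 0.29106035; term = 0.29106035²·(1 − 0.18164044)·28.84/1951 = 0.0010248215.
County 2: Wₕ = 0.33222231; term = 0.33222231²·(1 − 0.08295269)·34.6/1017 = 0.0034435348.
County 3: Wₕ = 0.37671734; term = 0.37671734²·(1 − 0.02460078)·52.91/342 = 0.021415355.
Sum = 0.025883711.
SE = √(0.025883711) = 0.16088.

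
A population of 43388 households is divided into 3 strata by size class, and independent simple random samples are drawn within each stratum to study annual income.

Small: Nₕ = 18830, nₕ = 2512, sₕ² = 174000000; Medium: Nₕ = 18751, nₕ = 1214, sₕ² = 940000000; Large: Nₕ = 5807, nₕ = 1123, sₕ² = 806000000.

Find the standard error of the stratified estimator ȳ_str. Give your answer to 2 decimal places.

Var(ȳ_str) = Σₕ Wₕ²(1 − fₕ)sₕ²/nₕ with Wₕ = Nₕ/N, N = 43388.
Small: Wₕ = 0.43399097; term = 0.43399097²·(1 − 0.13340414)·174000000/2512 = 11305.964.
Medium: Wₕ = 0.43217019; term = 0.43217019²·(1 − 0.06474321)·940000000/1214 = 135253.85.
Large: Wₕ = 0.13383885; term = 0.13383885²·(1 − 0.19338729)·806000000/1123 = 10370.143.
Sum = 156929.96.
SE = √(156929.96) = 396.14.

396.14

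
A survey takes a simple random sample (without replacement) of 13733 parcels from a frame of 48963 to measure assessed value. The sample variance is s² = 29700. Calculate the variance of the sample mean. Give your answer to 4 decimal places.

1.5561

Under SRS without replacement, Var(ȳ) = (1 − f)·s²/n with f = n/N = 13733/48963 = 0.28047709.
Var(ȳ) = (1 − 0.28047709)·29700/13733 = 0.71952291·2.1626739 = 1.5560934.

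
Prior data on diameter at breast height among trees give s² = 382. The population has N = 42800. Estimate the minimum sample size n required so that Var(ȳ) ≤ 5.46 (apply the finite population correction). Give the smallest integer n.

Without fpc, n₀ = s²/D = 382/5.46 = 69.9634.
With fpc, (1 − n/N)·s²/n ≤ D requires n ≥ n₀/(1 + n₀/N) = 69.9634/(1 + 69.9634/42800) = 69.8492.
Rounding up, n = 70.

70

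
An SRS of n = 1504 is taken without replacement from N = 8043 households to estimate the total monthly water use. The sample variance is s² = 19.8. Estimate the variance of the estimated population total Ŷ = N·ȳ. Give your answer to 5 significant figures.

692380

Var(Ŷ) = N²·Var(ȳ) = N²·(1 − n/N)·s²/n.
f = 1504/8043 = 0.18699490; Var(ȳ) = 0.81300510·19.8/1504 = 0.010703126.
Var(Ŷ) = 8043² · 0.010703126 = 692383.6.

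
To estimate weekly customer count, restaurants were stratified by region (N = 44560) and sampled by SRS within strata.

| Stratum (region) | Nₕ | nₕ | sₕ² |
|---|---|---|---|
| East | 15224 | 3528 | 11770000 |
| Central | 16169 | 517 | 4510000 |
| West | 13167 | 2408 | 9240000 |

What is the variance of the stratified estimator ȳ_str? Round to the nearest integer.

Var(ȳ_str) = Σₕ Wₕ²(1 − fₕ)sₕ²/nₕ with Wₕ = Nₕ/N, N = 44560.
East: Wₕ = 0.34165171; term = 0.34165171²·(1 − 0.23173936)·11770000/3528 = 299.17387.
Central: Wₕ = 0.36285907; term = 0.36285907²·(1 − 0.03197477)·4510000/517 = 1111.8562.
West: Wₕ = 0.29548923; term = 0.29548923²·(1 − 0.18288145)·9240000/2408 = 273.76875.
Sum = 1684.7988.

1685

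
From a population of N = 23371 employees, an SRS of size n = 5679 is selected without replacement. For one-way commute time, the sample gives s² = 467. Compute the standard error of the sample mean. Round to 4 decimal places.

0.2495

Under SRS without replacement, Var(ȳ) = (1 − f)·s²/n with f = n/N = 5679/23371 = 0.24299345.
Var(ȳ) = (1 − 0.24299345)·467/5679 = 0.75700655·0.082232787 = 0.062250758.
SE(ȳ) = √(0.062250758) = 0.2495.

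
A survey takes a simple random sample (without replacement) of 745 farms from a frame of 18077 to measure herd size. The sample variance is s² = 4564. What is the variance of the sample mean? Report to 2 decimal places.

5.87

Under SRS without replacement, Var(ȳ) = (1 − f)·s²/n with f = n/N = 745/18077 = 0.04121259.
Var(ȳ) = (1 − 0.04121259)·4564/745 = 0.95878741·6.1261745 = 5.873699.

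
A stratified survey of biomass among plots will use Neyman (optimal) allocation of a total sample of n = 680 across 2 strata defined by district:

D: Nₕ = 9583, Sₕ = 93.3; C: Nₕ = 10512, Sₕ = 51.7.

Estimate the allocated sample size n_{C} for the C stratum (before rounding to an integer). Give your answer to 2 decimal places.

Neyman allocation: nₕ = n·NₕSₕ / Σⱼ NⱼSⱼ.
Σ NⱼSⱼ = 9583·93.3 + 10512·51.7 = 1.4375643 × 10^6.
n_{C} = 680·10512·51.7 / (1.4375643 × 10^6) = 257.07.

257.07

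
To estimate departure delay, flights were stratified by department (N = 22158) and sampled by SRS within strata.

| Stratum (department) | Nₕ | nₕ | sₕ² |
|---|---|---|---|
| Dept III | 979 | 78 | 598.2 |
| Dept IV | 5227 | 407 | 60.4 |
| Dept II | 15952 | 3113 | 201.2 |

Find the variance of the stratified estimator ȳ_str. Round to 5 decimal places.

0.04835

Var(ȳ_str) = Σₕ Wₕ²(1 − fₕ)sₕ²/nₕ with Wₕ = Nₕ/N, N = 22158.
Dept III: Wₕ = 0.04418269; term = 0.04418269²·(1 − 0.07967314)·598.2/78 = 0.01377838.
Dept IV: Wₕ = 0.23589674; term = 0.23589674²·(1 − 0.07786493)·60.4/407 = 0.0076151936.
Dept II: Wₕ = 0.71992057; term = 0.71992057²·(1 − 0.19514794)·201.2/3113 = 0.026960881.
Sum = 0.048354455.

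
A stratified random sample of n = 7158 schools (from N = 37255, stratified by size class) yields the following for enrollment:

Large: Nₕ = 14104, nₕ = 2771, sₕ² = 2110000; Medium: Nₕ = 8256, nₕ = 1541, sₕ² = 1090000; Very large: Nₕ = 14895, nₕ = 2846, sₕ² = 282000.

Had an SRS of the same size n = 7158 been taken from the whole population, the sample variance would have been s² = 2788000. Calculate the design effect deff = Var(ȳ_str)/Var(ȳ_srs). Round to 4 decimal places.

0.4092

Var(ȳ_str) = Σ Wₕ²(1−fₕ)sₕ²/nₕ with Wₕ = Nₕ/37255:
  Large: (14104/37255)²·(1−2771/14104)·2110000/2771 = 87.692809
  Medium: (8256/37255)²·(1−1541/8256)·1090000/1541 = 28.253381
  Very large: (14895/37255)²·(1−2846/14895)·282000/2846 = 12.81258
  → Var(ȳ_str) = 128.75877.
Var(ȳ_srs) = (1 − 7158/37255)·2788000/7158 = 314.65868.
deff = 128.75877 / 314.65868 = 0.4092.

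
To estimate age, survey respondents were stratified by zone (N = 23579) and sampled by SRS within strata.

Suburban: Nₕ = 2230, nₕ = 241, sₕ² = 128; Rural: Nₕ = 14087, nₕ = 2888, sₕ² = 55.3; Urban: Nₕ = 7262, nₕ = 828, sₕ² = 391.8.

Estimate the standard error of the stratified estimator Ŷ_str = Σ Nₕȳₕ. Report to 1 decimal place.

Var(Ŷ_str) = Σₕ Nₕ²(1 − fₕ)sₕ²/nₕ.
Suburban: 2230²·(1 − 241/2230)·128/241 = 2.3557683 × 10^6.
Rural: 14087²·(1 − 2888/14087)·55.3/2888 = 3.0208259 × 10^6.
Urban: 7262²·(1 − 828/7262)·391.8/828 = 2.2109117 × 10^7.
Sum = 2.7485711 × 10^7.
SE = √(2.7485711 × 10^7) = 5242.7.

5242.7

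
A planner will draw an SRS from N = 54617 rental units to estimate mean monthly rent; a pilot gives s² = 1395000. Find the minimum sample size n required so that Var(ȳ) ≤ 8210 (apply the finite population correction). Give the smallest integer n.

170

Without fpc, n₀ = s²/D = 1395000/8210 = 169.9147.
With fpc, (1 − n/N)·s²/n ≤ D requires n ≥ n₀/(1 + n₀/N) = 169.9147/(1 + 169.9147/54617) = 169.3877.
Rounding up, n = 170.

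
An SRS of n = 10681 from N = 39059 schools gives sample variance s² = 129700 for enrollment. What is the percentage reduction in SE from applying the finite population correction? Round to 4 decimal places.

14.7626

f = n/N = 10681/39059 = 0.27345810.
SE_no-fpc = √(s²/n) = 3.484689; SE_fpc = √((1−f)s²/n) = 2.9702593.
Ratio = √(1−f) = 0.85237427. Reduction = 100·(1 − 0.85237427) = 14.7626%.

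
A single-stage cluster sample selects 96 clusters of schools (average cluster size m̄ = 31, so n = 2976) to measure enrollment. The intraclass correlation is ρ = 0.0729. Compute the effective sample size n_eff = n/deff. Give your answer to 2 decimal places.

deff = 1 + (31 − 1)·0.0729 = 1 + 2.187 = 3.187.
n_eff = 2976 / 3.187 = 933.79.

933.79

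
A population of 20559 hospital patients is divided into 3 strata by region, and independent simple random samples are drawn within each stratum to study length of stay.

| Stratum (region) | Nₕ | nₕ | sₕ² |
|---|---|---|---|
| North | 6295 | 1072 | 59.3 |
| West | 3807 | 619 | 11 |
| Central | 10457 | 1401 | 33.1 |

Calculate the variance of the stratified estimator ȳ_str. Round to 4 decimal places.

Var(ȳ_str) = Σₕ Wₕ²(1 − fₕ)sₕ²/nₕ with Wₕ = Nₕ/N, N = 20559.
North: Wₕ = 0.30619194; term = 0.30619194²·(1 − 0.17029388)·59.3/1072 = 0.0043030035.
West: Wₕ = 0.18517438; term = 0.18517438²·(1 − 0.16259522)·11/619 = 5.1026908 × 10^-4.
Central: Wₕ = 0.50863369; term = 0.50863369²·(1 − 0.13397724)·33.1/1401 = 0.0052933353.
Sum = 0.010106608.

0.0101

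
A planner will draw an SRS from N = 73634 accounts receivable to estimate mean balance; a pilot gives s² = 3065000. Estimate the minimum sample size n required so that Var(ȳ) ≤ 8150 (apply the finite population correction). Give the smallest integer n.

Without fpc, n₀ = s²/D = 3065000/8150 = 376.0736.
With fpc, (1 − n/N)·s²/n ≤ D requires n ≥ n₀/(1 + n₀/N) = 376.0736/(1 + 376.0736/73634) = 374.1626.
Rounding up, n = 375.

375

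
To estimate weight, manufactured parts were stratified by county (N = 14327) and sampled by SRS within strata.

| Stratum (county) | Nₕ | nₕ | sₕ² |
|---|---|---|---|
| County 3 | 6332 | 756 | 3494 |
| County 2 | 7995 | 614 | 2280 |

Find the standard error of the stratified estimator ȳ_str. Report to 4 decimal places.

1.3647

Var(ȳ_str) = Σₕ Wₕ²(1 − fₕ)sₕ²/nₕ with Wₕ = Nₕ/N, N = 14327.
County 3: Wₕ = 0.44196273; term = 0.44196273²·(1 − 0.11939356)·3494/756 = 0.79497643.
County 2: Wₕ = 0.55803727; term = 0.55803727²·(1 − 0.07679800)·2280/614 = 1.0675534.
Sum = 1.8625298.
SE = √(1.8625298) = 1.3647.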